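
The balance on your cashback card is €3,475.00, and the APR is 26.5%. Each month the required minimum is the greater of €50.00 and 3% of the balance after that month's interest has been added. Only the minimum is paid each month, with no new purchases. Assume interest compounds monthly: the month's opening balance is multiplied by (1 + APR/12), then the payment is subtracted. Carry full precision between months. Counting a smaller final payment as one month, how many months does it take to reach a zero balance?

147 months

Monthly rate r = 26.5%/12 = 2.20833% = 0.0220833.
While 3% of the post-interest balance exceeds €50.00, each month B ← (B·(1+r))·(1 − 0.03), i.e. B shrinks by the factor (1+r)·0.97 = 0.99142.
This holds for months 1–88. Entering month 89 the balance is €1,628.03; 3% of the post-interest balance is now below €50.00, so the flat €50.00 minimum applies from here.
From month 89 a fixed €50.00 at rate r clears €1,628.03 in 59 more payments. Total: 88 + 59 = 147 months.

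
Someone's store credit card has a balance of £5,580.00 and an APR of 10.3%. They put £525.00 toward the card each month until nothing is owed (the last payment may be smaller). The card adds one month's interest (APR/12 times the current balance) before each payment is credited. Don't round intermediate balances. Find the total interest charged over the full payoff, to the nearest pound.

£297

Monthly rate r = 10.3%/12 = 0.858333% = 0.00858333.
Payoff takes n = ⌈−ln(1 − rB₀/P)/ln(1+r)⌉ = ⌈11.193⌉ = 12 payments; the last is £101.58.
Total paid = 11·£525.00 + £101.58 = £5,876.58.
Total interest = total paid − principal = £5,876.58 − £5,580.00 = £296.58.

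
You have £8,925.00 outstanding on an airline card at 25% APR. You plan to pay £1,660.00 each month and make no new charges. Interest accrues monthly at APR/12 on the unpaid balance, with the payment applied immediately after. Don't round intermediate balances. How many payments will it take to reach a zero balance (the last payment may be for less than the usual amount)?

Monthly rate r = 25%/12 = 2.08333% = 0.0208333.
Recurrence: B ← B·(1+r) − £1,660.00.
Month 1: interest £185.94; balance after payment £7,450.94.
Month 2: interest £155.23; balance after payment £5,946.17.
Month 3: interest £123.88; balance after payment £4,410.04.
Month 4: interest £91.88; balance after payment £2,841.92.
Month 5: interest £59.21; balance after payment £1,241.13.
Month 6: interest £25.86; balance after payment £0.00.

6 payments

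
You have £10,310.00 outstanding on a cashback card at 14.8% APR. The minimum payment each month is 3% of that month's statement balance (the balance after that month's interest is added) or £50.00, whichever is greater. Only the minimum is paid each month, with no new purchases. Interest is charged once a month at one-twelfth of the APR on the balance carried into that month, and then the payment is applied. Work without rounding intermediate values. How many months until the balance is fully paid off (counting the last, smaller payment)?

Monthly rate r = 14.8%/12 = 1.23333% = 0.0123333.
While 3% of the post-interest balance exceeds £50.00, each month B ← (B·(1+r))·(1 − 0.03), i.e. B shrinks by the factor (1+r)·0.97 = 0.98196.
This holds for months 1–101. Entering month 102 the balance is £1,640.14; 3% of the post-interest balance is now below £50.00, so the flat £50.00 minimum applies from here.
From month 102 a fixed £50.00 at rate r clears £1,640.14 in 43 more payments. Total: 101 + 43 = 144 months.

144 months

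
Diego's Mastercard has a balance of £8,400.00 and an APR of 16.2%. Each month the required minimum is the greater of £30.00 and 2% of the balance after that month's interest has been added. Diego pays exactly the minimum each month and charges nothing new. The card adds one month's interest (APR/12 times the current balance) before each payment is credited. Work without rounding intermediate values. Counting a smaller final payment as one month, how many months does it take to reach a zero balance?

338 months

Monthly rate r = 16.2%/12 = 1.35% = 0.0135.
While 2% of the post-interest balance exceeds £30.00, each month B ← (B·(1+r))·(1 − 0.02), i.e. B shrinks by the factor (1+r)·0.98 = 0.99323.
This holds for months 1–256. Entering month 257 the balance is £1,475.83; 2% of the post-interest balance is now below £30.00, so the flat £30.00 minimum applies from here.
From month 257 a fixed £30.00 at rate r clears £1,475.83 in 82 more payments. Total: 256 + 82 = 338 months.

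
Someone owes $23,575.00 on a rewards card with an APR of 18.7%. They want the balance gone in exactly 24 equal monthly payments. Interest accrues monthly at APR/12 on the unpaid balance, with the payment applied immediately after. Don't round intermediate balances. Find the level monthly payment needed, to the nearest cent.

$1,184.95

Monthly rate r = 18.7%/12 = 1.55833% = 0.0155833.
Level-payment amortization: P = B₀·r / (1 − (1+r)^(−n)) = 23575.00·0.0155833 / (1 − 1.01558^(−24)).
Denominator 1 − (1+r)^(−24) = 0.310035989.
P = 367.377 / 0.310035989 ≈ 1184.95.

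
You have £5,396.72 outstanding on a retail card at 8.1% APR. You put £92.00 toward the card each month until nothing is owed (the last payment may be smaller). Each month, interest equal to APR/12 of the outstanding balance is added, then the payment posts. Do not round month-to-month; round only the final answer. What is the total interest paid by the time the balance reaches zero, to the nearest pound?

Monthly rate r = 8.1%/12 = 0.675% = 0.00675.
Payoff takes n = ⌈−ln(1 − rB₀/P)/ln(1+r)⌉ = ⌈74.934⌉ = 75 payments; the last is £85.97.
Total paid = 74·£92.00 + £85.97 = £6,893.97.
Total interest = total paid − principal = £6,893.97 − £5,396.72 = £1,497.25.

£1,497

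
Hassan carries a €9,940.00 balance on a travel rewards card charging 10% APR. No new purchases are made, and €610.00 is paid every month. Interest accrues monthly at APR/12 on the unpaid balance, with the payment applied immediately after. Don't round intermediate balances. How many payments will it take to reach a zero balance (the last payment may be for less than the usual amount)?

18 payments

Monthly rate r = 10%/12 = 0.833333% = 0.00833333.
Recurrence: B ← B·(1+r) − €610.00.
Month 1: interest €82.83; balance after payment €9,412.83.
Month 2: interest €78.44; balance after payment €8,881.27.
Closed form: n = −ln(1 − rB₀/P)/ln(1+r) = −ln(0.86421)/ln(1.00833) ≈ 17.586, so the balance reaches zero during payment 18.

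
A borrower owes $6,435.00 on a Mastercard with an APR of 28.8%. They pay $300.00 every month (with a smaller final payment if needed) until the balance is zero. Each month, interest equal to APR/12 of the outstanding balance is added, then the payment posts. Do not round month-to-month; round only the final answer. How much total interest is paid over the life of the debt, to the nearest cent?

Monthly rate r = 28.8%/12 = 2.4% = 0.024.
Payoff takes n = ⌈−ln(1 − rB₀/P)/ln(1+r)⌉ = ⌈30.493⌉ = 31 payments; the last is $148.87.
Total paid = 30·$300.00 + $148.87 = $9,148.87.
Total interest = total paid − principal = $9,148.87 − $6,435.00 = $2,713.87.

$2,713.87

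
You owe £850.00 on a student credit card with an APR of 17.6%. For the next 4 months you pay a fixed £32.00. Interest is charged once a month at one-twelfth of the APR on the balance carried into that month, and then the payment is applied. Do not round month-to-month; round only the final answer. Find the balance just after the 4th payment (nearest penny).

£770.13

Monthly rate r = 17.6%/12 = 1.46667% = 0.0146667.
Each month: B ← B·(1+r) − £32.00.
Month 1: interest £12.47; balance after payment £830.47.
Month 2: interest £12.18; balance after payment £810.65.
Month 3: interest £11.89; balance after payment £790.54.
Month 4: interest £11.59; balance after payment £770.13.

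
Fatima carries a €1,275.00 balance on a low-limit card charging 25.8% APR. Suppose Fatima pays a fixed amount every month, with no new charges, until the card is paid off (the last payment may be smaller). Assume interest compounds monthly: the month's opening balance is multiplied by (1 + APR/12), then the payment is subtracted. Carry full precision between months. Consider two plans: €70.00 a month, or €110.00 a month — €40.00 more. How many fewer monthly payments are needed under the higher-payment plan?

10 fewer payments

Monthly rate r = 25.8%/12 = 2.15% = 0.0215.
At €70.00/mo: n = ⌈−ln(1 − rB₀/P)/ln(1+r)⌉ = 24 payments (last €25.43); total interest = total paid − €1,275.00 = €360.43.
At €110.00/mo: 14 payments (last €52.44); total interest €207.44.
Payments saved = 24 − 14 = 10.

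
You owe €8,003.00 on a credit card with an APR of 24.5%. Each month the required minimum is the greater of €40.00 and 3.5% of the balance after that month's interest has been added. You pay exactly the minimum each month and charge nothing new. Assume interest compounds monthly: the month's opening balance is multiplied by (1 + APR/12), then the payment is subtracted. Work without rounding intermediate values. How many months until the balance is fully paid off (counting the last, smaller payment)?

170 months

Monthly rate r = 24.5%/12 = 2.04167% = 0.0204167.
While 3.5% of the post-interest balance exceeds €40.00, each month B ← (B·(1+r))·(1 − 0.035), i.e. B shrinks by the factor (1+r)·0.965 = 0.9847.
This holds for months 1–128. Entering month 129 the balance is €1,112.43; 3.5% of the post-interest balance is now below €40.00, so the flat €40.00 minimum applies from here.
From month 129 a fixed €40.00 at rate r clears €1,112.43 in 42 more payments. Total: 128 + 42 = 170 months.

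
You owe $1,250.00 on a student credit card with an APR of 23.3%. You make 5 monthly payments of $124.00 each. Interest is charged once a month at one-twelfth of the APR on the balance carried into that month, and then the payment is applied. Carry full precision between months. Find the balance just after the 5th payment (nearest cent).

$731.61

Monthly rate r = 23.3%/12 = 1.94167% = 0.0194167.
Each month: B ← B·(1+r) − $124.00.
Month 1: interest $24.27; balance after payment $1,150.27.
Month 2: interest $22.33; balance after payment $1,048.61.
Month 3: interest $20.36; balance after payment $944.97.
Month 4: interest $18.35; balance after payment $839.31.
Month 5: interest $16.30; balance after payment $731.61.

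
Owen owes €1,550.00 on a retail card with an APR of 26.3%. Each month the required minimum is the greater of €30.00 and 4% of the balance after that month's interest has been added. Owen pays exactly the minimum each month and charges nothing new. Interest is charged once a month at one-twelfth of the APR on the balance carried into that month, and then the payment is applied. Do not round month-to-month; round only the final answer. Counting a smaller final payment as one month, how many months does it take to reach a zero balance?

75 months

Monthly rate r = 26.3%/12 = 2.19167% = 0.0219167.
While 4% of the post-interest balance exceeds €30.00, each month B ← (B·(1+r))·(1 − 0.04), i.e. B shrinks by the factor (1+r)·0.96 = 0.98104.
This holds for months 1–40. Entering month 41 the balance is €720.78; 4% of the post-interest balance is now below €30.00, so the flat €30.00 minimum applies from here.
From month 41 a fixed €30.00 at rate r clears €720.78 in 35 more payments. Total: 40 + 35 = 75 months.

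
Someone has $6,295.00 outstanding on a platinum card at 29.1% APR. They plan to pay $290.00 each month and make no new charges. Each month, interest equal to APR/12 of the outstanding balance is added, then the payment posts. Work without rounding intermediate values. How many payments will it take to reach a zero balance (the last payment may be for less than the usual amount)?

32 months

Monthly rate r = 29.1%/12 = 2.425% = 0.02425.
Recurrence: B ← B·(1+r) − $290.00.
Month 1: interest $152.65; balance after payment $6,157.65.
Month 2: interest $149.32; balance after payment $6,016.98.
Closed form: n = −ln(1 − rB₀/P)/ln(1+r) = −ln(0.47361)/ln(1.02425) ≈ 31.192, so the balance reaches zero during payment 32.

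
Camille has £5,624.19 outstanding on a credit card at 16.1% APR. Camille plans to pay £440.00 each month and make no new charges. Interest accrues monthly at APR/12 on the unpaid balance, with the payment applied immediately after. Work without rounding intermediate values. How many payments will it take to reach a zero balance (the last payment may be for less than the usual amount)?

Monthly rate r = 16.1%/12 = 1.34167% = 0.0134167.
Recurrence: B ← B·(1+r) − £440.00.
Month 1: interest £75.46; balance after payment £5,259.65.
Month 2: interest £70.57; balance after payment £4,890.21.
Closed form: n = −ln(1 − rB₀/P)/ln(1+r) = −ln(0.8285)/ln(1.01342) ≈ 14.116, so the balance reaches zero during payment 15.

15 months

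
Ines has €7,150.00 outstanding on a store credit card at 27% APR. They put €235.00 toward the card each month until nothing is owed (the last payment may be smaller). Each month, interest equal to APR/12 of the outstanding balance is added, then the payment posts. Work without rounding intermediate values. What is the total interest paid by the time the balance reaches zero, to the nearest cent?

€5,036.53

Monthly rate r = 27%/12 = 2.25% = 0.0225.
Payoff takes n = ⌈−ln(1 − rB₀/P)/ln(1+r)⌉ = ⌈51.856⌉ = 52 payments; the last is €201.53.
Total paid = 51·€235.00 + €201.53 = €12,186.53.
Total interest = total paid − principal = €12,186.53 − €7,150.00 = €5,036.53.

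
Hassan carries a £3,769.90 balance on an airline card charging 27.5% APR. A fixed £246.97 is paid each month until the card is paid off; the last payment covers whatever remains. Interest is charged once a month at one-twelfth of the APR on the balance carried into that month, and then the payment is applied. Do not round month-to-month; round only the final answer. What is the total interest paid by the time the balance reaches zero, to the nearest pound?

£922

Monthly rate r = 27.5%/12 = 2.29167% = 0.0229167.
Payoff takes n = ⌈−ln(1 − rB₀/P)/ln(1+r)⌉ = ⌈19.000⌉ = 19 payments; the last is £246.91.
Total paid = 18·£246.97 + £246.91 = £4,692.37.
Total interest = total paid − principal = £4,692.37 − £3,769.90 = £922.47.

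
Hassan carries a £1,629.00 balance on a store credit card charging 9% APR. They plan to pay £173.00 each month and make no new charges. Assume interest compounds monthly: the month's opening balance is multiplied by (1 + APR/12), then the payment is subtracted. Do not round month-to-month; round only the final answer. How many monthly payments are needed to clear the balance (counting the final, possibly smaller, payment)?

Monthly rate r = 9%/12 = 0.75% = 0.0075.
Recurrence: B ← B·(1+r) − £173.00.
Month 1: interest £12.22; balance after payment £1,468.22.
Month 2: interest £11.01; balance after payment £1,306.23.
Closed form: n = −ln(1 − rB₀/P)/ln(1+r) = −ln(0.92938)/ln(1.0075) ≈ 9.802, so the balance reaches zero during payment 10.

10 months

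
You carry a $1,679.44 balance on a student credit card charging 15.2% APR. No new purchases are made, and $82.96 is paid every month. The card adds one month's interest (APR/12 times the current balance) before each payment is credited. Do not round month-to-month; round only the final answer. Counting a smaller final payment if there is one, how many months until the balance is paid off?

Monthly rate r = 15.2%/12 = 1.26667% = 0.0126667.
Recurrence: B ← B·(1+r) − $82.96.
Month 1: interest $21.27; balance after payment $1,617.75.
Month 2: interest $20.49; balance after payment $1,555.28.
Closed form: n = −ln(1 − rB₀/P)/ln(1+r) = −ln(0.74358)/ln(1.01267) ≈ 23.539, so the balance reaches zero during payment 24.

24 payments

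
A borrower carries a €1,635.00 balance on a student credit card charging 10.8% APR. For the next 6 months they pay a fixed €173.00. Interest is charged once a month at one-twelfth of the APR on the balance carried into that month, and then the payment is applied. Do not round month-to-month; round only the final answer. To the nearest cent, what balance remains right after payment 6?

€663.66

Monthly rate r = 10.8%/12 = 0.9% = 0.009.
Each month: B ← B·(1+r) − €173.00.
Month 1: interest €14.72; balance after payment €1,476.71.
Month 2: interest €13.29; balance after payment €1,317.01.
Month 3: interest €11.85; balance after payment €1,155.86.
Month 4: interest €10.40; balance after payment €993.26.
Month 5: interest €8.94; balance after payment €829.20.
Month 6: interest €7.46; balance after payment €663.66.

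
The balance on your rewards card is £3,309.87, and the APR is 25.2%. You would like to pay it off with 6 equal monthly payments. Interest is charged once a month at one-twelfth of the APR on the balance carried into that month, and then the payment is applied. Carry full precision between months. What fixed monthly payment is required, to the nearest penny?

£592.89

Monthly rate r = 25.2%/12 = 2.1% = 0.021.
Level-payment amortization: P = B₀·r / (1 − (1+r)^(−n)) = 3309.87·0.021 / (1 − 1.021^(−6)).
Denominator 1 − (1+r)^(−6) = 0.117234102.
P = 69.5073 / 0.117234102 ≈ 592.89.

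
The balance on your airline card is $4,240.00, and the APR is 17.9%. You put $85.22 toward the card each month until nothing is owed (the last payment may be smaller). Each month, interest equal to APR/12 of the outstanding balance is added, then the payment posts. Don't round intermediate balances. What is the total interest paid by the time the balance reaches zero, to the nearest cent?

$3,561.30

Monthly rate r = 17.9%/12 = 1.49167% = 0.0149167.
Payoff takes n = ⌈−ln(1 − rB₀/P)/ln(1+r)⌉ = ⌈91.541⌉ = 92 payments; the last is $46.28.
Total paid = 91·$85.22 + $46.28 = $7,801.30.
Total interest = total paid − principal = $7,801.30 − $4,240.00 = $3,561.30.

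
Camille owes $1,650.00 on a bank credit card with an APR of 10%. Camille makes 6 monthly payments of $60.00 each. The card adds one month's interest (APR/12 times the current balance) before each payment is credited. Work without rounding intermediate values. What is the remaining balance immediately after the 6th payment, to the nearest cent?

$1,366.65

Monthly rate r = 10%/12 = 0.833333% = 0.00833333.
Each month: B ← B·(1+r) − $60.00.
Month 1: interest $13.75; balance after payment $1,603.75.
Month 2: interest $13.36; balance after payment $1,557.11.
Month 3: interest $12.98; balance after payment $1,510.09.
Month 4: interest $12.58; balance after payment $1,462.67.
Month 5: interest $12.19; balance after payment $1,414.86.
Month 6: interest $11.79; balance after payment $1,366.65.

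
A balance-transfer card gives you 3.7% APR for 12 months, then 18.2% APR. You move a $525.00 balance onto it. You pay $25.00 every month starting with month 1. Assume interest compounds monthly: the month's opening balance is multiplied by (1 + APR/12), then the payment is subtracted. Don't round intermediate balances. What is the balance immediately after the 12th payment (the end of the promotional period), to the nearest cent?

Promo months 1–12 at r₀ = 3.7%/12 = 0.00308333; months 13+ at r₁ = 18.2%/12 = 0.0151667.
After month 12: iterate B ← B·(1+r₀) − $25.00 for 12 months → $239.62.

$239.62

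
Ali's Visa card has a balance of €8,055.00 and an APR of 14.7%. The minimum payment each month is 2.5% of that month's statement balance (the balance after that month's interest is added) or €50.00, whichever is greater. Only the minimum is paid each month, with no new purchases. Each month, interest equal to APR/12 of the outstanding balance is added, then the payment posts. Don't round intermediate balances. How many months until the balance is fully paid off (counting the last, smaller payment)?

162 months

Monthly rate r = 14.7%/12 = 1.225% = 0.01225.
While 2.5% of the post-interest balance exceeds €50.00, each month B ← (B·(1+r))·(1 − 0.025), i.e. B shrinks by the factor (1+r)·0.975 = 0.98694.
This holds for months 1–107. Entering month 108 the balance is €1,974.02; 2.5% of the post-interest balance is now below €50.00, so the flat €50.00 minimum applies from here.
From month 108 a fixed €50.00 at rate r clears €1,974.02 in 55 more payments. Total: 107 + 55 = 162 months.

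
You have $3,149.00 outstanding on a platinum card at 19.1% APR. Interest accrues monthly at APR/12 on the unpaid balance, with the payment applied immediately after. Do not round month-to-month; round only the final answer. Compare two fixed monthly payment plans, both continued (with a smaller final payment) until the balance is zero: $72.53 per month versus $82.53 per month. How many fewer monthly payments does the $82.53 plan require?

15 fewer payments

Monthly rate r = 19.1%/12 = 1.59167% = 0.0159167.
At $72.53/mo: n = ⌈−ln(1 − rB₀/P)/ln(1+r)⌉ = 75 payments (last $27.72); total interest = total paid − $3,149.00 = $2,245.94.
At $82.53/mo: 60 payments (last $16.07); total interest $1,736.34.
Payments saved = 75 − 60 = 15.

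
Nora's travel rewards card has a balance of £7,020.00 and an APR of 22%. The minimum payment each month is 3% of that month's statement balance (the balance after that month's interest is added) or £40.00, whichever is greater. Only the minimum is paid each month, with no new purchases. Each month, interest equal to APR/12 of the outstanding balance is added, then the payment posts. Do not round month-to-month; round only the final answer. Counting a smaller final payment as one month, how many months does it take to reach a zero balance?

Monthly rate r = 22%/12 = 1.83333% = 0.0183333.
While 3% of the post-interest balance exceeds £40.00, each month B ← (B·(1+r))·(1 − 0.03), i.e. B shrinks by the factor (1+r)·0.97 = 0.98778.
This holds for months 1–137. Entering month 138 the balance is £1,303.13; 3% of the post-interest balance is now below £40.00, so the flat £40.00 minimum applies from here.
From month 138 a fixed £40.00 at rate r clears £1,303.13 in 51 more payments. Total: 137 + 51 = 188 months.

188 months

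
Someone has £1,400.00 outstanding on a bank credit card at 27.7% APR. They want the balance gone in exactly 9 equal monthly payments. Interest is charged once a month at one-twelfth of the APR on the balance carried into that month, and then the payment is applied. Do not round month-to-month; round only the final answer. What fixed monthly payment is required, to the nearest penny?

£174.06

Monthly rate r = 27.7%/12 = 2.30833% = 0.0230833.
Level-payment amortization: P = B₀·r / (1 − (1+r)^(−n)) = 1400.00·0.0230833 / (1 − 1.02308^(−9)).
Denominator 1 − (1+r)^(−9) = 0.185669105.
P = 32.3167 / 0.185669105 ≈ 174.06.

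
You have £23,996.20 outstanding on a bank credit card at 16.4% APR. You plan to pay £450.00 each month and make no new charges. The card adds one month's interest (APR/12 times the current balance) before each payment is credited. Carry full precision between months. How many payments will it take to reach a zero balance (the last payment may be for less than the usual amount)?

97 payments

Monthly rate r = 16.4%/12 = 1.36667% = 0.0136667.
Recurrence: B ← B·(1+r) − £450.00.
Month 1: interest £327.95; balance after payment £23,874.15.
Month 2: interest £326.28; balance after payment £23,750.43.
Closed form: n = −ln(1 − rB₀/P)/ln(1+r) = −ln(0.27123)/ln(1.01367) ≈ 96.124, so the balance reaches zero during payment 97.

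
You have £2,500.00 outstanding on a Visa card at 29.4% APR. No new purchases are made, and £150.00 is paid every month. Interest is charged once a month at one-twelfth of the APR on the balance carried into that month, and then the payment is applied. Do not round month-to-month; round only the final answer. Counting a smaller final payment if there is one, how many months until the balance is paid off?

Monthly rate r = 29.4%/12 = 2.45% = 0.0245.
Recurrence: B ← B·(1+r) − £150.00.
Month 1: interest £61.25; balance after payment £2,411.25.
Month 2: interest £59.08; balance after payment £2,320.33.
Closed form: n = −ln(1 − rB₀/P)/ln(1+r) = −ln(0.59167)/ln(1.0245) ≈ 21.682, so the balance reaches zero during payment 22.

22 months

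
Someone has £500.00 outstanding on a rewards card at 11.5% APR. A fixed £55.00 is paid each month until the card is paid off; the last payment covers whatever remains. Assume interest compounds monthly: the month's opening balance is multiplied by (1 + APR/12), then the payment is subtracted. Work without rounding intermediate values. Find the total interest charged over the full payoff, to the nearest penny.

£25.70

Monthly rate r = 11.5%/12 = 0.958333% = 0.00958333.
Payoff takes n = ⌈−ln(1 − rB₀/P)/ln(1+r)⌉ = ⌈9.557⌉ = 10 payments; the last is £30.70.
Total paid = 9·£55.00 + £30.70 = £525.70.
Total interest = total paid − principal = £525.70 − £500.00 = £25.70.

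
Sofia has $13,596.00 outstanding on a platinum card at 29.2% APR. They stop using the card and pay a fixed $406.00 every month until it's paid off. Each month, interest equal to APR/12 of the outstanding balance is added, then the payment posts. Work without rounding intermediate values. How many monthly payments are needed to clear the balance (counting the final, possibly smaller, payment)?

Monthly rate r = 29.2%/12 = 2.43333% = 0.0243333.
Recurrence: B ← B·(1+r) − $406.00.
Month 1: interest $330.84; balance after payment $13,520.84.
Month 2: interest $329.01; balance after payment $13,443.84.
Closed form: n = −ln(1 − rB₀/P)/ln(1+r) = −ln(0.18513)/ln(1.02433) ≈ 70.156, so the balance reaches zero during payment 71.

71 months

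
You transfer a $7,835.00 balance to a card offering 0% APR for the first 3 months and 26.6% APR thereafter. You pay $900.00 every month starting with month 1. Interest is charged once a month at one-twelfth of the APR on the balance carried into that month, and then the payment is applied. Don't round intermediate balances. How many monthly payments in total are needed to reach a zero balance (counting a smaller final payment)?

10 months

Promo months 1–3 at r₀ = 0%/12 = 0; months 4+ at r₁ = 26.6%/12 = 0.0221667.
After month 3 (no interest yet): B = $7,835.00 − 3·$900.00 = $5,135.00.
Then at r₁ with $900.00/mo: n₂ = −ln(1 − r₁·B/P)/ln(1+r₁) ≈ 6.17 → 7 more payments.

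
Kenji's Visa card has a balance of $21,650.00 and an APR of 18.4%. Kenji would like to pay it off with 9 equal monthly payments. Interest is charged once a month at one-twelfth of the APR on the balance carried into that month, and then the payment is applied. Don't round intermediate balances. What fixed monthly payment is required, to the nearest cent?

$2,593.72

Monthly rate r = 18.4%/12 = 1.53333% = 0.0153333.
Level-payment amortization: P = B₀·r / (1 − (1+r)^(−n)) = 21650.00·0.0153333 / (1 − 1.01533^(−9)).
Denominator 1 − (1+r)^(−9) = 0.127988522.
P = 331.967 / 0.127988522 ≈ 2593.72.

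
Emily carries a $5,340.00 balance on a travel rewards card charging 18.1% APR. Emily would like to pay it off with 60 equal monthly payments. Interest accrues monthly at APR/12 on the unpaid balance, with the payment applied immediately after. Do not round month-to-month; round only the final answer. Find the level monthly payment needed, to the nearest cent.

$135.89

Monthly rate r = 18.1%/12 = 1.50833% = 0.0150833.
Level-payment amortization: P = B₀·r / (1 − (1+r)^(−n)) = 5340.00·0.0150833 / (1 − 1.01508^(−60)).
Denominator 1 − (1+r)^(−60) = 0.592715229.
P = 80.545 / 0.592715229 ≈ 135.89.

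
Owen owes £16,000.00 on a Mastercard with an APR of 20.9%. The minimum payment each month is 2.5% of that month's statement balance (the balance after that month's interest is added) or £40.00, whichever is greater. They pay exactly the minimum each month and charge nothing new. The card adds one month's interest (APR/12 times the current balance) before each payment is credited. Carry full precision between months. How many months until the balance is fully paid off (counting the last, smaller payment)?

Monthly rate r = 20.9%/12 = 1.74167% = 0.0174167.
While 2.5% of the post-interest balance exceeds £40.00, each month B ← (B·(1+r))·(1 − 0.025), i.e. B shrinks by the factor (1+r)·0.975 = 0.99198.
This holds for months 1–289. Entering month 290 the balance is £1,561.78; 2.5% of the post-interest balance is now below £40.00, so the flat £40.00 minimum applies from here.
From month 290 a fixed £40.00 at rate r clears £1,561.78 in 66 more payments. Total: 289 + 66 = 355 months.

355 months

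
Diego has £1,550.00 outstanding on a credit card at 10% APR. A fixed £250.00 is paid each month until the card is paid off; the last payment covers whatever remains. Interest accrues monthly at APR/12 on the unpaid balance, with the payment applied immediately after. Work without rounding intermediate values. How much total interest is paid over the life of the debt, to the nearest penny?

Monthly rate r = 10%/12 = 0.833333% = 0.00833333.
Payoff takes n = ⌈−ln(1 − rB₀/P)/ln(1+r)⌉ = ⌈6.392⌉ = 7 payments; the last is £98.35.
Total paid = 6·£250.00 + £98.35 = £1,598.35.
Total interest = total paid − principal = £1,598.35 − £1,550.00 = £48.35.

£48.35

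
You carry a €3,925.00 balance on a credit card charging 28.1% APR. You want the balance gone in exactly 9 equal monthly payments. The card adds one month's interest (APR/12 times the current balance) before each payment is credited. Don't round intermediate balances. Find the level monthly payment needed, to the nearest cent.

Monthly rate r = 28.1%/12 = 2.34167% = 0.0234167.
Level-payment amortization: P = B₀·r / (1 − (1+r)^(−n)) = 3925.00·0.0234167 / (1 − 1.02342^(−9)).
Denominator 1 − (1+r)^(−9) = 0.188053092.
P = 91.9104 / 0.188053092 ≈ 488.75.

€488.75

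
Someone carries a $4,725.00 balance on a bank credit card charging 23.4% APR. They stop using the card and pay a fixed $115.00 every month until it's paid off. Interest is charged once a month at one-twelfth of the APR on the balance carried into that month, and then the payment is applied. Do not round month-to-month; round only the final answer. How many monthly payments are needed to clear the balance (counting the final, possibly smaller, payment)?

84 payments

Monthly rate r = 23.4%/12 = 1.95% = 0.0195.
Recurrence: B ← B·(1+r) − $115.00.
Month 1: interest $92.14; balance after payment $4,702.14.
Month 2: interest $91.69; balance after payment $4,678.83.
Closed form: n = −ln(1 − rB₀/P)/ln(1+r) = −ln(0.1988)/ln(1.0195) ≈ 83.648, so the balance reaches zero during payment 84.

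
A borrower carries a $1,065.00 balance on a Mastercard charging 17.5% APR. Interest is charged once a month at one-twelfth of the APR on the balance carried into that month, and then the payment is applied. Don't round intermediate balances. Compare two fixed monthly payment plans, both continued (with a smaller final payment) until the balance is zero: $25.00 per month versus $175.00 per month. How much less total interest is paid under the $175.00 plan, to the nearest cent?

$552.80

Monthly rate r = 17.5%/12 = 1.45833% = 0.0145833.
At $25.00/mo: n = ⌈−ln(1 − rB₀/P)/ln(1+r)⌉ = 68 payments (last $1.48); total interest = total paid − $1,065.00 = $611.48.
At $175.00/mo: 7 payments (last $73.68); total interest $58.68.
Interest saved = $611.48 − $58.68 = $552.80.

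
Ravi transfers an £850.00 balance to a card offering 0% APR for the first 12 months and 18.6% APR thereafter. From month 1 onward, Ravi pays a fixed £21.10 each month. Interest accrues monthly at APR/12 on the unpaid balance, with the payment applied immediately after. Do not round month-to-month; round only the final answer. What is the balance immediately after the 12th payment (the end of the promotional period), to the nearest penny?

Promo months 1–12 at r₀ = 0%/12 = 0; months 13+ at r₁ = 18.6%/12 = 0.0155.
After month 12 (no interest yet): B = £850.00 − 12·£21.10 = £596.80.

£596.80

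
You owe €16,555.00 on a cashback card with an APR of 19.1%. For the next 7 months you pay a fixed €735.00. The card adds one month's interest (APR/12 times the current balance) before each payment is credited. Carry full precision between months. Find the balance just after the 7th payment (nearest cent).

€13,092.66

Monthly rate r = 19.1%/12 = 1.59167% = 0.0159167.
Each month: B ← B·(1+r) − €735.00.
Month 1: interest €263.50; balance after payment €16,083.50.
Month 2: interest €256.00; balance after payment €15,604.50.
Month 3: interest €248.37; balance after payment €15,117.87.
Month 4: interest €240.63; balance after payment €14,623.49.
Month 5: interest €232.76; balance after payment €14,121.25.
Month 6: interest €224.76; balance after payment €13,611.01.
Month 7: interest €216.64; balance after payment €13,092.66.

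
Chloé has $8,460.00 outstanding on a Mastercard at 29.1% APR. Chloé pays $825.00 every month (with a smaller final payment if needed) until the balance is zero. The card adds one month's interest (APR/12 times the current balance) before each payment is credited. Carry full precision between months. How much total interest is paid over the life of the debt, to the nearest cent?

Monthly rate r = 29.1%/12 = 2.425% = 0.02425.
Payoff takes n = ⌈−ln(1 − rB₀/P)/ln(1+r)⌉ = ⌈11.933⌉ = 12 payments; the last is $770.06.
Total paid = 11·$825.00 + $770.06 = $9,845.06.
Total interest = total paid − principal = $9,845.06 − $8,460.00 = $1,385.06.

$1,385.06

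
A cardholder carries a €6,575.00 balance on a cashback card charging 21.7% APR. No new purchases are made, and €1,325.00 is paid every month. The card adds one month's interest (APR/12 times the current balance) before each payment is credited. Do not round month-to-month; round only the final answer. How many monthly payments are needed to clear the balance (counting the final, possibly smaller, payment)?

6 payments

Monthly rate r = 21.7%/12 = 1.80833% = 0.0180833.
Recurrence: B ← B·(1+r) − €1,325.00.
Month 1: interest €118.90; balance after payment €5,368.90.
Month 2: interest €97.09; balance after payment €4,140.99.
Month 3: interest €74.88; balance after payment €2,890.87.
Month 4: interest €52.28; balance after payment €1,618.14.
Month 5: interest €29.26; balance after payment €322.41.
Month 6: interest €5.83; balance after payment €0.00.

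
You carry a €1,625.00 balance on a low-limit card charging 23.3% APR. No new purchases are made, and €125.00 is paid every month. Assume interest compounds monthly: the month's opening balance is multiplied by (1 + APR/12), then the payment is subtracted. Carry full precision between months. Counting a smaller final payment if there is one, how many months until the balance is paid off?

Monthly rate r = 23.3%/12 = 1.94167% = 0.0194167.
Recurrence: B ← B·(1+r) − €125.00.
Month 1: interest €31.55; balance after payment €1,531.55.
Month 2: interest €29.74; balance after payment €1,436.29.
Closed form: n = −ln(1 − rB₀/P)/ln(1+r) = −ln(0.74758)/ln(1.01942) ≈ 15.127, so the balance reaches zero during payment 16.

16 months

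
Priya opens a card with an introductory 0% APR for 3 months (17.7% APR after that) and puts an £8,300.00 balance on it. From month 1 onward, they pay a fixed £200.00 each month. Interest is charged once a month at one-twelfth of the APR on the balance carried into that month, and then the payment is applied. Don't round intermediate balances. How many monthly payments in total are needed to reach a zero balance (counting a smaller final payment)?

Promo months 1–3 at r₀ = 0%/12 = 0; months 4+ at r₁ = 17.7%/12 = 0.01475.
After month 3 (no interest yet): B = £8,300.00 − 3·£200.00 = £7,700.00.
Then at r₁ with £200.00/mo: n₂ = −ln(1 − r₁·B/P)/ln(1+r₁) ≈ 57.30 → 58 more payments.

61 months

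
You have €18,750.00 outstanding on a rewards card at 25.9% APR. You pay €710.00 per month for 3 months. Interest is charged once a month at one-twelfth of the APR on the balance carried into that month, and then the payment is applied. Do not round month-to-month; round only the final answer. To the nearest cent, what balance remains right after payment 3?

€17,814.15

Monthly rate r = 25.9%/12 = 2.15833% = 0.0215833.
Each month: B ← B·(1+r) − €710.00.
Month 1: interest €404.69; balance after payment €18,444.69.
Month 2: interest €398.10; balance after payment €18,132.79.
Month 3: interest €391.37; balance after payment €17,814.15.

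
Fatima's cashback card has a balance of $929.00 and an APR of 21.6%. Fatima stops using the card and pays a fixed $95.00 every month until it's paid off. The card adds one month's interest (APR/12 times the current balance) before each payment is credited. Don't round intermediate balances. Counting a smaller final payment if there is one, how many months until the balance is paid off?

Monthly rate r = 21.6%/12 = 1.8% = 0.018.
Recurrence: B ← B·(1+r) − $95.00.
Month 1: interest $16.72; balance after payment $850.72.
Month 2: interest $15.31; balance after payment $771.03.
Closed form: n = −ln(1 − rB₀/P)/ln(1+r) = −ln(0.82398)/ln(1.018) ≈ 10.853, so the balance reaches zero during payment 11.

11 months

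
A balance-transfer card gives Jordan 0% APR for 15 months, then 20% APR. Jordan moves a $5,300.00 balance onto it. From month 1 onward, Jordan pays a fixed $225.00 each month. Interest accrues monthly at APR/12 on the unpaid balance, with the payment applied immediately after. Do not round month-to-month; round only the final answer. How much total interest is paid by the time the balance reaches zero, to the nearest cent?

Promo months 1–15 at r₀ = 0%/12 = 0; months 16+ at r₁ = 20%/12 = 0.0166667.
After month 15 (no interest yet): B = $5,300.00 − 15·$225.00 = $1,925.00.
Then at r₁ with $225.00/mo: n₂ = −ln(1 − r₁·B/P)/ln(1+r₁) ≈ 9.31 → 10 more payments.
Total paid = 24·$225.00 + $69.52 = $5,469.52; interest = $5,469.52 − $5,300.00 = $169.52.

$169.52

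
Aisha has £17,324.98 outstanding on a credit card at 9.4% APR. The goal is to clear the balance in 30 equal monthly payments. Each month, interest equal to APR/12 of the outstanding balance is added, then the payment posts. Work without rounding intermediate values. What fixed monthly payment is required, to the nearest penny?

£650.26

Monthly rate r = 9.4%/12 = 0.783333% = 0.00783333.
Level-payment amortization: P = B₀·r / (1 − (1+r)^(−n)) = 17324.98·0.00783333 / (1 − 1.00783^(−30)).
Denominator 1 − (1+r)^(−30) = 0.208704942.
P = 135.712 / 0.208704942 ≈ 650.26.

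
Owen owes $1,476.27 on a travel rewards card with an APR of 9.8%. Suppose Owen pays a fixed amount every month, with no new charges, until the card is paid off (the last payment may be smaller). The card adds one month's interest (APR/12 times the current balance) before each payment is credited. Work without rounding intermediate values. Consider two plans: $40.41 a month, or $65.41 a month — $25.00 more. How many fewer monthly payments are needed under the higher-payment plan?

Monthly rate r = 9.8%/12 = 0.816667% = 0.00816667.
At $40.41/mo: n = ⌈−ln(1 − rB₀/P)/ln(1+r)⌉ = 44 payments (last $22.78); total interest = total paid − $1,476.27 = $284.14.
At $65.41/mo: 26 payments (last $3.17); total interest $162.15.
Payments saved = 44 − 26 = 18.

18 fewer payments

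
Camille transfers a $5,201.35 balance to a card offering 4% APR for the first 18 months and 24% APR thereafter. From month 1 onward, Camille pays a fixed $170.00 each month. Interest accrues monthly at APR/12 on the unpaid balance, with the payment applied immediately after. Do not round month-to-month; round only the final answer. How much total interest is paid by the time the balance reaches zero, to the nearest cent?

Promo months 1–18 at r₀ = 4%/12 = 0.00333333; months 19+ at r₁ = 24%/12 = 0.02.
After month 18: iterate B ← B·(1+r₀) − $170.00 for 18 months → $2,374.17.
Then at r₁ with $170.00/mo: n₂ = −ln(1 − r₁·B/P)/ln(1+r₁) ≈ 16.54 → 17 more payments.
Total paid = 34·$170.00 + $92.36 = $5,872.36; interest = $5,872.36 − $5,201.35 = $671.01.

$671.01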